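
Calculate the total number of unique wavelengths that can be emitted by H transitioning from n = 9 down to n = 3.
21

The electron can occupy levels n = 3, 4, ..., 9 during de-excitation — that is m = 9 - 3 + 1 = 7 distinct levels.

The number of distinct spectral lines equals the number of ways to choose 2 of these m levels (each pair gives one possible emission transition):

Number of lines = m(m-1)/2 = 7×6/2 = 21

These correspond to all possible transitions between the 7 levels:
9 → 8, 9 → 7, 9 → 6, 9 → 5, 9 → 4, 9 → 3, 8 → 7, 8 → 6...

Each transition produces a photon with a unique energy (and thus wavelength). This count does not depend on Z.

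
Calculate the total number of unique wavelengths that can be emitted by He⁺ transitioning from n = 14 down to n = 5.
45

The electron can occupy levels n = 5, 6, ..., 14 during de-excitation — that is m = 14 - 5 + 1 = 10 distinct levels.

The number of distinct spectral lines equals the number of ways to choose 2 of these m levels (each pair gives one possible emission transition):

Number of lines = m(m-1)/2 = 10×9/2 = 45

These correspond to all possible transitions between the 10 levels:
14 → 13, 14 → 12, 14 → 11, 14 → 10, 14 → 9, 14 → 8, 14 → 7, 14 → 6...

Each transition produces a photon with a unique energy (and thus wavelength). This count does not depend on Z.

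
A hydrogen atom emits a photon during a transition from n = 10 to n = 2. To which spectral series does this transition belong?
Balmer series

The spectral series in hydrogen are named based on the final (lower) energy level:
- Lyman series: n_final = 1 (ultraviolet)
- Balmer series: n_final = 2 (visible/near-UV)
- Paschen series: n_final = 3 (infrared)
- Brackett series: n_final = 4 (infrared)
- Pfund series: n_final = 5 (far infrared)

Since this transition ends at n = 2, it belongs to the Balmer series.

For reference, this 10 → 2 line has photon energy
ΔE = 13.6057 eV × (1/2² - 1/10²) = 3.265368000 eV,
corresponding to wavelength λ = hc/ΔE = 1239.84 eV·nm / 3.265368000 eV = 379.69380 nm in the visible/near-UV region.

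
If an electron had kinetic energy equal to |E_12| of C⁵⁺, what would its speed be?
1.0938e+06 m/s (or 0.365% of c)

The binding energy at n = 12 for C⁵⁺ is:
E_12 = -13.6057 × 6²/12² = -3.4014250 eV
|E_12| = 3.4014250 eV

Convert to Joules:
KE = 3.4014250 eV × (1.602177 × 10⁻¹⁹ J/eV) = 5.449685e-19 J

Using KE = ½mv²:
v = √(2·KE/m_e)
v = √(2 × 5.449685e-19 J / 9.10938 × 10⁻³¹ kg)
v = 1.0938e+06 m/s

This is approximately 0.365% the speed of light.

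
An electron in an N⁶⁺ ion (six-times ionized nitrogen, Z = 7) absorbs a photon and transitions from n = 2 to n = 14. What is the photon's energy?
163.26840 eV

The energy levels of a hydrogen-like atom are E_n = -13.6057 Z² eV / n².

Energy at n = 2: E_2 = -13.6057 × 7² / 2² = -166.66982500 eV
Energy at n = 14: E_14 = -13.6057 × 7² / 14² = -3.40142500 eV

The excitation energy is the difference:
ΔE = E_14 - E_2
ΔE = -3.40142500 - (-166.66982500)
ΔE = 163.26840 eV

Since this is positive, energy must be absorbed (photon absorption).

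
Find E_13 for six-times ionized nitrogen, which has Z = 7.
-3.9448 eV

For hydrogen-like ions, the energy levels scale with Z²:
E_n = -13.6057 Z² / n² eV

For N⁶⁺ (Z = 7) at n = 13:
E_13 = -13.6057 × 7² / 13²
E_13 = -13.6057 × 49 / 169
E_13 = -666.6793 / 169
E_13 = -3.9448 eV

The energy is 49 times more negative than hydrogen at the same n due to the stronger nuclear charge.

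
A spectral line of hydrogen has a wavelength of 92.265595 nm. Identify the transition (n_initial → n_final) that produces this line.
n = 9 → n = 1

First, find the photon energy from the wavelength (hc = 1239.84 eV·nm):
E = hc/λ = 1239.84 eV·nm / 92.265595 nm = 13.437728 eV

The energy levels of hydrogen satisfy E_n = -13.6057 / n² eV, so an emission n_i → n_f releases
ΔE = 13.6057 × (1/n_f² − 1/n_i²) eV.

Setting ΔE equal to the photon energy:
1/n_f² − 1/n_i² = 13.437728 / 13.6057 = 0.98765429

Since 1/n_i² must be positive, we need 1/n_f² > 0.98765429, i.e. n_f ≤ 1. For each allowed n_f, solve n_i = (1/n_f² − 0.98765429)^(−1/2) and check whether it is a whole number:
  n_f = 1: 1/n_i² = 1.00000000 − 0.98765429 = 0.01234571 → n_i = 9.000  → integer, n_i = 9 ✓

Only n_f = 1 gives an integer upper level, n_i = 9.

The transition is from n = 9 to n = 1 (emission).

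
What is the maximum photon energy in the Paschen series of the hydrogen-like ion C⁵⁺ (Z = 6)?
54.4228 eV

The series limit corresponds to the transition from n = ∞ to n = 3.
This is the highest energy (shortest wavelength) transition in the Paschen series.

E_∞ = 0 eV
E_3 = -13.6057 × 6² / 3² = -54.4228 eV

Energy at series limit:
ΔE = E_∞ - E_3 = 0 - (-54.4228) = 54.4228 eV

This energy equals the ionization energy from the n = 3 state of C⁵⁺.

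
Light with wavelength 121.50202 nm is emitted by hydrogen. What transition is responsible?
n = 2 → n = 1

First, find the photon energy from the wavelength (hc = 1239.84 eV·nm):
E = hc/λ = 1239.84 eV·nm / 121.50202 nm = 10.204275 eV

The energy levels of hydrogen satisfy E_n = -13.6057 / n² eV, so an emission n_i → n_f releases
ΔE = 13.6057 × (1/n_f² − 1/n_i²) eV.

Setting ΔE equal to the photon energy:
1/n_f² − 1/n_i² = 10.204275 / 13.6057 = 0.75000000

Since 1/n_i² must be positive, we need 1/n_f² > 0.75000000, i.e. n_f ≤ 1. For each allowed n_f, solve n_i = (1/n_f² − 0.75000000)^(−1/2) and check whether it is a whole number:
  n_f = 1: 1/n_i² = 1.00000000 − 0.75000000 = 0.25000000 → n_i = 2.000  → integer, n_i = 2 ✓

Only n_f = 1 gives an integer upper level, n_i = 2.

The transition is from n = 2 to n = 1 (emission).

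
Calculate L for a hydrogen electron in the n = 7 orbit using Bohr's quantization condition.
7.3820e-34 J·s (or 7ℏ)

In the Bohr model, angular momentum is quantized:
L = nℏ

where ℏ = h/(2π) = 1.054572e-34 J·s

For n = 7:
L = 7 × 1.054572e-34 J·s
L = 7.3820e-34 J·s

This can also be written as L = 7ℏ.
The angular momentum is an integer multiple of the reduced Planck constant.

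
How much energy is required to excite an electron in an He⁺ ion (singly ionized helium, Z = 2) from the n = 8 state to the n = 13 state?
0.53 eV

The energy levels of a hydrogen-like atom are E_n = -13.6057 Z² eV / n².

Energy at n = 8: E_8 = -13.6057 × 2² / 8² = -0.85036 eV
Energy at n = 13: E_13 = -13.6057 × 2² / 13² = -0.32203 eV

The excitation energy is the difference:
ΔE = E_13 - E_8
ΔE = -0.32203 - (-0.85036)
ΔE = 0.53 eV

Since this is positive, energy must be absorbed (photon absorption).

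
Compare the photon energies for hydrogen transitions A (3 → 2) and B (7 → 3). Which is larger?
3 → 2

Calculate the energy for each transition:

Transition 3 → 2:
ΔE₁ = |E_2 - E_3| = |-13.6057/2² - (-13.6057/3²)|
ΔE₁ = |-3.4014250000 - (-1.5117444444)| = 1.8896806 eV

Transition 7 → 3:
ΔE₂ = |E_3 - E_7| = |-13.6057/3² - (-13.6057/7²)|
ΔE₂ = |-1.5117444444 - (-0.2776673469)| = 1.2340771 eV

Since 1.8896806 eV > 1.2340771 eV, the transition 3 → 2 emits the more energetic photon.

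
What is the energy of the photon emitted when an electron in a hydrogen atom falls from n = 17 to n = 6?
0.33 eV

The energy levels are E_n = -13.6057 eV / n².

Energy at n = 17: E_17 = -13.6057 / 17² = -0.04708 eV
Energy at n = 6: E_6 = -13.6057 / 6² = -0.37794 eV

For emission (electron falling to lower state), the photon energy is:
E_photon = E_17 - E_6 = |-0.04708 - (-0.37794)|
E_photon = 0.33 eV

This energy is carried away by the emitted photon.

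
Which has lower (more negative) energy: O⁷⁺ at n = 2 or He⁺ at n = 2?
O⁷⁺ at n = 2 (E = -217.691200 eV)

Using E_n = -13.6057 Z² / n² eV:

O⁷⁺ (Z = 8) at n = 2:
E = -13.6057 × 8² / 2² = -13.6057 × 64 / 4 = -217.691200000 eV

He⁺ (Z = 2) at n = 2:
E = -13.6057 × 2² / 2² = -13.6057 × 4 / 4 = -13.605700000 eV

Since -217.691200000 eV < -13.605700000 eV,
O⁷⁺ at n = 2 is more tightly bound (requires more energy to ionize).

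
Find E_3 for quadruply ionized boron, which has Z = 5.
-37.793611 eV

For hydrogen-like ions, the energy levels scale with Z²:
E_n = -13.6057 Z² / n² eV

For B⁴⁺ (Z = 5) at n = 3:
E_3 = -13.6057 × 5² / 3²
E_3 = -13.6057 × 25 / 9
E_3 = -340.1425 / 9
E_3 = -37.793611 eV

The energy is 25 times more negative than hydrogen at the same n due to the stronger nuclear charge.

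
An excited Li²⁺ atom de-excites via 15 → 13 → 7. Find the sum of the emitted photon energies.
1.954778 eV

The energy levels of Li²⁺ are E_n = -13.6057 × 3² / n² eV.

First transition (15 → 13):
ΔE₁ = |E_13 - E_15|
ΔE₁ = |-0.724563905325 - (-0.544228000000)| = 0.180335905 eV

Second transition (13 → 7):
ΔE₂ = |E_7 - E_13|
ΔE₂ = |-2.499006122449 - (-0.724563905325)| = 1.774442217 eV

Total energy released:
E_total = ΔE₁ + ΔE₂ = 0.180335905 + 1.774442217 = 1.954778 eV

Note: This equals the direct transition 15 → 7: 1.954778 eV ✓
Energy is conserved regardless of the path taken.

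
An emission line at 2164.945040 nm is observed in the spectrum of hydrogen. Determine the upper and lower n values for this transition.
n = 7 → n = 4

First, find the photon energy from the wavelength (hc = 1239.84 eV·nm):
E = hc/λ = 1239.84 eV·nm / 2164.945040 nm = 0.57268890 eV

The energy levels of hydrogen satisfy E_n = -13.6057 / n² eV, so an emission n_i → n_f releases
ΔE = 13.6057 × (1/n_f² − 1/n_i²) eV.

Setting ΔE equal to the photon energy:
1/n_f² − 1/n_i² = 0.57268890 / 13.6057 = 0.042091837

Since 1/n_i² must be positive, we need 1/n_f² > 0.042091837, i.e. n_f ≤ 4. For each allowed n_f, solve n_i = (1/n_f² − 0.042091837)^(−1/2) and check whether it is a whole number:
  n_f = 1: 1/n_i² = 1.000000000 − 0.042091837 = 0.957908163 → n_i = 1.022  (not an integer) ✗
  n_f = 2: 1/n_i² = 0.250000000 − 0.042091837 = 0.207908163 → n_i = 2.193  (not an integer) ✗
  n_f = 3: 1/n_i² = 0.111111111 − 0.042091837 = 0.069019274 → n_i = 3.806  (not an integer) ✗
  n_f = 4: 1/n_i² = 0.062500000 − 0.042091837 = 0.020408163 → n_i = 7.000  → integer, n_i = 7 ✓

Only n_f = 4 gives an integer upper level, n_i = 7.

The transition is from n = 7 to n = 4 (emission).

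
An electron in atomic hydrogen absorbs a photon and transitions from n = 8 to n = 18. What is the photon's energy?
0.170596 eV

The energy levels of a hydrogen-like atom are E_n = -13.6057 eV / n².

Energy at n = 8: E_8 = -13.6057 / 8² = -0.212589063 eV
Energy at n = 18: E_18 = -13.6057 / 18² = -0.041992901 eV

The excitation energy is the difference:
ΔE = E_18 - E_8
ΔE = -0.041992901 - (-0.212589063)
ΔE = 0.170596 eV

Since this is positive, energy must be absorbed (photon absorption).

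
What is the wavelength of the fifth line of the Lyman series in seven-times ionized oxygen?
1.46 nm

The lines of a series are numbered from the longest wavelength (smallest ΔE) outward; the fifth line is the transition from n = n_f + 5 to n_f.
The Lyman series has all transitions ending at n_f = 1.

For O⁷⁺ (Z = 8), the fifth line (ε-line) is the jump from n = 6 to n = 1:
E_6 = -13.6057 × 8² / 6² = -24.1879 eV
E_1 = -13.6057 × 8² / 1² = -870.7648 eV
ΔE = E_6 - E_1 = 846.5769 eV

λ = hc/E = 1239.84 eV·nm / 846.5769 eV
λ = 1.46 nm

This is the ε-line of the Lyman series in O⁷⁺.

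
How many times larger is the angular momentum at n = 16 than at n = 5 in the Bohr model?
3.200000

In the Bohr model, L_n = nℏ, so the ratio is purely the ratio of quantum numbers:

L_16/L_5 = 16ℏ / 5ℏ = 16/5 = 3.200000

The angular momentum scales linearly with n.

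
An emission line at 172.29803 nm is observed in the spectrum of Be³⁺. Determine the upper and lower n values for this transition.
n = 12 → n = 5

First, find the photon energy from the wavelength (hc = 1239.84 eV·nm):
E = hc/λ = 1239.84 eV·nm / 172.29803 nm = 7.1959035 eV

The energy levels of Be³⁺ satisfy E_n = -13.6057 × 4² / n² eV, so an emission n_i → n_f releases
ΔE = 13.6057 × 4² × (1/n_f² − 1/n_i²) eV.

Setting ΔE equal to the photon energy:
1/n_f² − 1/n_i² = 7.1959035 / (13.6057 × 4²) = 0.033055555

Since 1/n_i² must be positive, we need 1/n_f² > 0.033055555, i.e. n_f ≤ 5. For each allowed n_f, solve n_i = (1/n_f² − 0.033055555)^(−1/2) and check whether it is a whole number:
  n_f = 1: 1/n_i² = 1.000000000 − 0.033055555 = 0.966944445 → n_i = 1.017  (not an integer) ✗
  n_f = 2: 1/n_i² = 0.250000000 − 0.033055555 = 0.216944445 → n_i = 2.147  (not an integer) ✗
  n_f = 3: 1/n_i² = 0.111111111 − 0.033055555 = 0.078055556 → n_i = 3.579  (not an integer) ✗
  n_f = 4: 1/n_i² = 0.062500000 − 0.033055555 = 0.029444445 → n_i = 5.828  (not an integer) ✗
  n_f = 5: 1/n_i² = 0.040000000 − 0.033055555 = 0.006944445 → n_i = 12.000  → integer, n_i = 12 ✓

Only n_f = 5 gives an integer upper level, n_i = 12.

The transition is from n = 12 to n = 5 (emission).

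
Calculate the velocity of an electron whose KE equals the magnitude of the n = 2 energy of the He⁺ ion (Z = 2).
2.19e+06 m/s (or 0.729740% of c)

The binding energy at n = 2 for He⁺ is:
E_2 = -13.6057 × 2²/2² = -13.60570000 eV
|E_2| = 13.60570000 eV

Convert to Joules:
KE = 13.60570000 eV × (1.602177 × 10⁻¹⁹ J/eV) = 2.1799e-18 J

Using KE = ½mv²:
v = √(2·KE/m_e)
v = √(2 × 2.1799e-18 J / 9.10938 × 10⁻³¹ kg)
v = 2.19e+06 m/s

This is approximately 0.729740% the speed of light.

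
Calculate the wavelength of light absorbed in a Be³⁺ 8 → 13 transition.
586.68117 nm

First, find the transition energy using E_n = -13.6057 Z² / n² eV:
E_8 = -13.6057 × 4² / 8² = -3.401425000 eV
E_13 = -13.6057 × 4² / 13² = -1.288113609 eV

Photon energy: |ΔE| = |E_13 - E_8| = 2.113311391 eV

Convert to wavelength using E = hc/λ with hc = 1239.84 eV·nm:
λ = hc/E = 1239.84 eV·nm / 2.113311391 eV
λ = 586.68117 nm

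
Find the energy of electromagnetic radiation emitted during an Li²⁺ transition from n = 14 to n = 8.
1.28855 eV

The energy levels are E_n = -13.6057 Z² eV / n².

Energy at n = 14: E_14 = -13.6057 × 3² / 14² = -0.62475153 eV
Energy at n = 8: E_8 = -13.6057 × 3² / 8² = -1.91330156 eV

For emission (electron falling to lower state), the photon energy is:
E_photon = E_14 - E_8 = |-0.62475153 - (-1.91330156)|
E_photon = 1.28855 eV

This energy is carried away by the emitted photon.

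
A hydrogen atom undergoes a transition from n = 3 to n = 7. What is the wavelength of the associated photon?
1004.66981 nm

First, find the transition energy using E_n = -13.6057 / n² eV:
E_3 = -13.6057 / 3² = -1.5117444444 eV
E_7 = -13.6057 / 7² = -0.2776673469 eV

Photon energy: |ΔE| = |E_7 - E_3| = 1.2340770975 eV

Convert to wavelength using E = hc/λ with hc = 1239.84 eV·nm:
λ = hc/E = 1239.84 eV·nm / 1.2340770975 eV
λ = 1004.66981 nm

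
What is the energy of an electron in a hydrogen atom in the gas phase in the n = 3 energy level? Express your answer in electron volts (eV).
-1.51174 eV

The energy levels of a hydrogen-like atom are given by:
E_n = -13.6057 eV / n²

For n = 3:
E_3 = -13.6057 eV / 3²
E_3 = -13.6057 eV / 9
E_3 = -1.51174 eV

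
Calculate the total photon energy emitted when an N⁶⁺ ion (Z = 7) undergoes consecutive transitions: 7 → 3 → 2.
153.0641 eV

The energy levels of N⁶⁺ are E_n = -13.6057 × 7² / n² eV.

First transition (7 → 3):
ΔE₁ = |E_3 - E_7|
ΔE₁ = |-74.0754777778 - (-13.6057000000)| = 60.4697778 eV

Second transition (3 → 2):
ΔE₂ = |E_2 - E_3|
ΔE₂ = |-166.6698250000 - (-74.0754777778)| = 92.5943472 eV

Total energy released:
E_total = ΔE₁ + ΔE₂ = 60.4697778 + 92.5943472 = 153.0641 eV

Note: This equals the direct transition 7 → 2: 153.0641 eV ✓
Energy is conserved regardless of the path taken.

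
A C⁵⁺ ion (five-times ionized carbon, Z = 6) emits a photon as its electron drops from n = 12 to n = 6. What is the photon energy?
10.204 eV

The energy levels are E_n = -13.6057 Z² eV / n².

Energy at n = 12: E_12 = -13.6057 × 6² / 12² = -3.401425 eV
Energy at n = 6: E_6 = -13.6057 × 6² / 6² = -13.605700 eV

For emission (electron falling to lower state), the photon energy is:
E_photon = E_12 - E_6 = |-3.401425 - (-13.605700)|
E_photon = 10.204 eV

This energy is carried away by the emitted photon.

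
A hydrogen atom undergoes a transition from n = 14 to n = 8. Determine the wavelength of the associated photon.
8659.78 nm

First, find the transition energy using E_n = -13.6057 / n² eV:
E_14 = -13.6057 / 14² = -0.06941684 eV
E_8 = -13.6057 / 8² = -0.21258906 eV

Photon energy: |ΔE| = |E_8 - E_14| = 0.14317222 eV

Convert to wavelength using E = hc/λ with hc = 1239.84 eV·nm:
λ = hc/E = 1239.84 eV·nm / 0.14317222 eV
λ = 8659.78 nm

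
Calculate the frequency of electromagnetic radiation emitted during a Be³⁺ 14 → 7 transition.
8.05676e+14 Hz

First, find the transition energy:
E_14 = -13.6057 × 4² / 14² = -1.11066939 eV
E_7 = -13.6057 × 4² / 7² = -4.44267755 eV
|ΔE| = |E_7 - E_14| = 3.33200816 eV

Convert to Joules: E = 3.33200816 eV × (1.602177 × 10⁻¹⁹ J/eV) = 5.3384668e-19 J

Using E = hf:
f = E/h = 5.3384668e-19 J / (6.62607 × 10⁻³⁴ J·s)
f = 8.05676e+14 Hz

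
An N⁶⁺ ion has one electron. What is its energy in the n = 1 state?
-666.68 eV

For hydrogen-like ions, the energy levels scale with Z²:
E_n = -13.6057 Z² / n² eV

For N⁶⁺ (Z = 7) at n = 1:
E_1 = -13.6057 × 7² / 1²
E_1 = -13.6057 × 49 / 1
E_1 = -666.6793 / 1
E_1 = -666.68 eV

The energy is 49 times more negative than hydrogen at the same n due to the stronger nuclear charge.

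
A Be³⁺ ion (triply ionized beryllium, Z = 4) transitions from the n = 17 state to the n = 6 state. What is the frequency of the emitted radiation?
1.2800e+15 Hz

First, find the transition energy:
E_17 = -13.6057 × 4² / 17² = -0.7532567 eV
E_6 = -13.6057 × 4² / 6² = -6.0469778 eV
|ΔE| = |E_6 - E_17| = 5.2937211 eV

Convert to Joules: E = 5.2937211 eV × (1.602177 × 10⁻¹⁹ J/eV) = 8.481478e-19 J

Using E = hf:
f = E/h = 8.481478e-19 J / (6.62607 × 10⁻³⁴ J·s)
f = 1.2800e+15 Hz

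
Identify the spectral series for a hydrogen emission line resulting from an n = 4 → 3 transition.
Paschen series

The spectral series in hydrogen are named based on the final (lower) energy level:
- Lyman series: n_final = 1 (ultraviolet)
- Balmer series: n_final = 2 (visible/near-UV)
- Paschen series: n_final = 3 (infrared)
- Brackett series: n_final = 4 (infrared)
- Pfund series: n_final = 5 (far infrared)

Since this transition ends at n = 3, it belongs to the Paschen series.

For reference, this 4 → 3 line has photon energy
ΔE = 13.6057 eV × (1/3² - 1/4²) = 0.661388194 eV,
corresponding to wavelength λ = hc/ΔE = 1239.84 eV·nm / 0.661388194 eV = 1874.603 nm in the infrared region.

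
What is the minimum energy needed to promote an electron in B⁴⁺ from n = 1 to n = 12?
337.78 eV

The energy levels of a hydrogen-like atom are E_n = -13.6057 Z² eV / n².

Energy at n = 1: E_1 = -13.6057 × 5² / 1² = -340.14250 eV
Energy at n = 12: E_12 = -13.6057 × 5² / 12² = -2.36210 eV

The excitation energy is the difference:
ΔE = E_12 - E_1
ΔE = -2.36210 - (-340.14250)
ΔE = 337.78 eV

Since this is positive, energy must be absorbed (photon absorption).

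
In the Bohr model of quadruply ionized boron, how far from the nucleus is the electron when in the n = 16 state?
2.7094 nm (or 27.0939 Å)

The Bohr radius formula is:
r_n = n² a₀ / Z

where a₀ = 0.0529177 nm is the Bohr radius.

For B⁴⁺ (Z = 5) at n = 16:
r_16 = 16² × 0.0529177 nm / 5
r_16 = 256 × 0.0529177 nm / 5
r_16 = 13.54693 nm / 5
r_16 = 2.7094 nm

The electron orbits at approximately 2.7094 nm from the nucleus.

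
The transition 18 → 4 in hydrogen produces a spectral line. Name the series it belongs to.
Brackett series

The spectral series in hydrogen are named based on the final (lower) energy level:
- Lyman series: n_final = 1 (ultraviolet)
- Balmer series: n_final = 2 (visible/near-UV)
- Paschen series: n_final = 3 (infrared)
- Brackett series: n_final = 4 (infrared)
- Pfund series: n_final = 5 (far infrared)

Since this transition ends at n = 4, it belongs to the Brackett series.

For reference, this 18 → 4 line has photon energy
ΔE = 13.6057 eV × (1/4² - 1/18²) = 0.8083633488 eV,
corresponding to wavelength λ = hc/ΔE = 1239.84 eV·nm / 0.8083633488 eV = 1533.7657 nm in the infrared region.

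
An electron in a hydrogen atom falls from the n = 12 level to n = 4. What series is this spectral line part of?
Brackett series

The spectral series in hydrogen are named based on the final (lower) energy level:
- Lyman series: n_final = 1 (ultraviolet)
- Balmer series: n_final = 2 (visible/near-UV)
- Paschen series: n_final = 3 (infrared)
- Brackett series: n_final = 4 (infrared)
- Pfund series: n_final = 5 (far infrared)

Since this transition ends at n = 4, it belongs to the Brackett series.

For reference, this 12 → 4 line has photon energy
ΔE = 13.6057 eV × (1/4² - 1/12²) = 0.75587222222 eV,
corresponding to wavelength λ = hc/ΔE = 1239.84 eV·nm / 0.75587222222 eV = 1640.27724 nm in the infrared region.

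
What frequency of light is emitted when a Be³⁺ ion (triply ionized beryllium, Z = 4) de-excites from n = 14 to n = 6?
1.194e+15 Hz

First, find the transition energy:
E_14 = -13.6057 × 4² / 14² = -1.11066939 eV
E_6 = -13.6057 × 4² / 6² = -6.04697778 eV
|ΔE| = |E_6 - E_14| = 4.93630839 eV

Convert to Joules: E = 4.93630839 eV × (1.602177 × 10⁻¹⁹ J/eV) = 7.90884e-19 J

Using E = hf:
f = E/h = 7.90884e-19 J / (6.62607 × 10⁻³⁴ J·s)
f = 1.194e+15 Hz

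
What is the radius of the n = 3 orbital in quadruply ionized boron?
0.09525 nm (or 0.95252 Å)

The Bohr radius formula is:
r_n = n² a₀ / Z

where a₀ = 0.05291772 nm is the Bohr radius.

For B⁴⁺ (Z = 5) at n = 3:
r_3 = 3² × 0.05291772 nm / 5
r_3 = 9 × 0.05291772 nm / 5
r_3 = 0.476259 nm / 5
r_3 = 0.09525 nm

The electron orbits at approximately 0.09525 nm from the nucleus.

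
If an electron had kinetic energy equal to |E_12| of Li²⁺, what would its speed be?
5.4692e+05 m/s (or 0.1824% of c)

The binding energy at n = 12 for Li²⁺ is:
E_12 = -13.6057 × 3²/12² = -0.85035625 eV
|E_12| = 0.85035625 eV

Convert to Joules:
KE = 0.85035625 eV × (1.602177 × 10⁻¹⁹ J/eV) = 1.362421e-19 J

Using KE = ½mv²:
v = √(2·KE/m_e)
v = √(2 × 1.362421e-19 J / 9.10938 × 10⁻³¹ kg)
v = 5.4692e+05 m/s

This is approximately 0.1824% the speed of light.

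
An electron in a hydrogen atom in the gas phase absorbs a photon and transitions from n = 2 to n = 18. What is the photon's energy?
3.359432 eV

The energy levels of a hydrogen-like atom are E_n = -13.6057 eV / n².

Energy at n = 2: E_2 = -13.6057 / 2² = -3.401425000 eV
Energy at n = 18: E_18 = -13.6057 / 18² = -0.041992901 eV

The excitation energy is the difference:
ΔE = E_18 - E_2
ΔE = -0.041992901 - (-3.401425000)
ΔE = 3.359432 eV

Since this is positive, energy must be absorbed (photon absorption).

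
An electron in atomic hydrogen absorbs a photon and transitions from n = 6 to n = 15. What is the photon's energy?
0.317 eV

The energy levels of a hydrogen-like atom are E_n = -13.6057 eV / n².

Energy at n = 6: E_6 = -13.6057 / 6² = -0.377936 eV
Energy at n = 15: E_15 = -13.6057 / 15² = -0.060470 eV

The excitation energy is the difference:
ΔE = E_15 - E_6
ΔE = -0.060470 - (-0.377936)
ΔE = 0.317 eV

Since this is positive, energy must be absorbed (photon absorption).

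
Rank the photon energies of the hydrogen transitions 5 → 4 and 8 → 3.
8 → 3

Calculate the energy for each transition:

Transition 5 → 4:
ΔE₁ = |E_4 - E_5| = |-13.6057/4² - (-13.6057/5²)|
ΔE₁ = |-0.850356250 - (-0.544228000)| = 0.306128 eV

Transition 8 → 3:
ΔE₂ = |E_3 - E_8| = |-13.6057/3² - (-13.6057/8²)|
ΔE₂ = |-1.511744444 - (-0.212589063)| = 1.299155 eV

Since 1.299155 eV > 0.306128 eV, the transition 8 → 3 emits the more energetic photon.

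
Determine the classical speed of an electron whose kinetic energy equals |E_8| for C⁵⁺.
1.6408e+06 m/s (or 0.5473% of c)

The binding energy at n = 8 for C⁵⁺ is:
E_8 = -13.6057 × 6²/8² = -7.6532063 eV
|E_8| = 7.6532063 eV

Convert to Joules:
KE = 7.6532063 eV × (1.602177 × 10⁻¹⁹ J/eV) = 1.226179e-18 J

Using KE = ½mv²:
v = √(2·KE/m_e)
v = √(2 × 1.226179e-18 J / 9.10938 × 10⁻³¹ kg)
v = 1.6408e+06 m/s

This is approximately 0.5473% the speed of light.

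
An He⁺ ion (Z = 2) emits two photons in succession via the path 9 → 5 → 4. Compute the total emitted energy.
2.730 eV

The energy levels of He⁺ are E_n = -13.6057 × 2² / n² eV.

First transition (9 → 5):
ΔE₁ = |E_5 - E_9|
ΔE₁ = |-2.176912000 - (-0.671886420)| = 1.505026 eV

Second transition (5 → 4):
ΔE₂ = |E_4 - E_5|
ΔE₂ = |-3.401425000 - (-2.176912000)| = 1.224513 eV

Total energy released:
E_total = ΔE₁ + ΔE₂ = 1.505026 + 1.224513 = 2.730 eV

Note: This equals the direct transition 9 → 4: 2.730 eV ✓
Energy is conserved regardless of the path taken.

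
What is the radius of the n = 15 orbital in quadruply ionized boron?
2.3813 nm (or 23.8130 Å)

The Bohr radius formula is:
r_n = n² a₀ / Z

where a₀ = 0.0529177 nm is the Bohr radius.

For B⁴⁺ (Z = 5) at n = 15:
r_15 = 15² × 0.0529177 nm / 5
r_15 = 225 × 0.0529177 nm / 5
r_15 = 11.90648 nm / 5
r_15 = 2.3813 nm

The electron orbits at approximately 2.3813 nm from the nucleus.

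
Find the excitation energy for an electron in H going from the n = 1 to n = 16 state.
13.55255 eV

The energy levels of a hydrogen-like atom are E_n = -13.6057 eV / n².

Energy at n = 1: E_1 = -13.6057 / 1² = -13.60570000 eV
Energy at n = 16: E_16 = -13.6057 / 16² = -0.05314727 eV

The excitation energy is the difference:
ΔE = E_16 - E_1
ΔE = -0.05314727 - (-13.60570000)
ΔE = 13.55255 eV

Since this is positive, energy must be absorbed (photon absorption).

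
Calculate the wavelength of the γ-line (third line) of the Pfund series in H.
3738.52362 nm

The lines of a series are numbered from the longest wavelength (smallest ΔE) outward; the third line is the transition from n = n_f + 3 to n_f.
The Pfund series has all transitions ending at n_f = 5.

For H, the third line (γ-line) is the jump from n = 8 to n = 5:
E_8 = -13.6057 / 8² = -0.21258906250 eV
E_5 = -13.6057 / 5² = -0.54422800000 eV
ΔE = E_8 - E_5 = 0.33163893750 eV

λ = hc/E = 1239.84 eV·nm / 0.33163893750 eV
λ = 3738.52362 nm

This is the γ-line of the Pfund series in H.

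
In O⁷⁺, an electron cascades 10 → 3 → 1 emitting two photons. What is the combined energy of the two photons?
862.057152 eV

The energy levels of O⁷⁺ are E_n = -13.6057 × 8² / n² eV.

First transition (10 → 3):
ΔE₁ = |E_3 - E_10|
ΔE₁ = |-96.751644444444 - (-8.707648000000)| = 88.043996444 eV

Second transition (3 → 1):
ΔE₂ = |E_1 - E_3|
ΔE₂ = |-870.764800000000 - (-96.751644444444)| = 774.013155556 eV

Total energy released:
E_total = ΔE₁ + ΔE₂ = 88.043996444 + 774.013155556 = 862.057152 eV

Note: This equals the direct transition 10 → 1: 862.057152 eV ✓
Energy is conserved regardless of the path taken.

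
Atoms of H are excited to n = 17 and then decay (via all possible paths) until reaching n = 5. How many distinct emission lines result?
78

The electron can occupy levels n = 5, 6, ..., 17 during de-excitation — that is m = 17 - 5 + 1 = 13 distinct levels.

The number of distinct spectral lines equals the number of ways to choose 2 of these m levels (each pair gives one possible emission transition):

Number of lines = m(m-1)/2 = 13×12/2 = 78

These correspond to all possible transitions between the 13 levels:
17 → 16, 17 → 15, 17 → 14, 17 → 13, 17 → 12, 17 → 11, 17 → 10, 17 → 9...

Each transition produces a photon with a unique energy (and thus wavelength). This count does not depend on Z.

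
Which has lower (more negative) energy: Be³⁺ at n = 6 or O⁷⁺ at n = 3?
O⁷⁺ at n = 3 (E = -96.7516 eV)

Using E_n = -13.6057 Z² / n² eV:

Be³⁺ (Z = 4) at n = 6:
E = -13.6057 × 4² / 6² = -13.6057 × 16 / 36 = -6.0469778 eV

O⁷⁺ (Z = 8) at n = 3:
E = -13.6057 × 8² / 3² = -13.6057 × 64 / 9 = -96.7516444 eV

Since -96.7516444 eV < -6.0469778 eV,
O⁷⁺ at n = 3 is more tightly bound (requires more energy to ionize).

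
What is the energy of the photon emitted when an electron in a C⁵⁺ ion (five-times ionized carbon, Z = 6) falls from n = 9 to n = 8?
1.60623 eV

The energy levels are E_n = -13.6057 Z² eV / n².

Energy at n = 9: E_9 = -13.6057 × 6² / 9² = -6.04697778 eV
Energy at n = 8: E_8 = -13.6057 × 6² / 8² = -7.65320625 eV

For emission (electron falling to lower state), the photon energy is:
E_photon = E_9 - E_8 = |-6.04697778 - (-7.65320625)|
E_photon = 1.60623 eV

This energy is carried away by the emitted photon.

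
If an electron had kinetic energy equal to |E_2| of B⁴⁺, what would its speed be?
5.46923e+06 m/s (or 1.824% of c)

The binding energy at n = 2 for B⁴⁺ is:
E_2 = -13.6057 × 5²/2² = -85.0356250 eV
|E_2| = 85.0356250 eV

Convert to Joules:
KE = 85.0356250 eV × (1.602177 × 10⁻¹⁹ J/eV) = 1.3624212e-17 J

Using KE = ½mv²:
v = √(2·KE/m_e)
v = √(2 × 1.3624212e-17 J / 9.10938 × 10⁻³¹ kg)
v = 5.46923e+06 m/s

This is approximately 1.824% the speed of light.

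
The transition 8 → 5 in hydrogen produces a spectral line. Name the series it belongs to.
Pfund series

The spectral series in hydrogen are named based on the final (lower) energy level:
- Lyman series: n_final = 1 (ultraviolet)
- Balmer series: n_final = 2 (visible/near-UV)
- Paschen series: n_final = 3 (infrared)
- Brackett series: n_final = 4 (infrared)
- Pfund series: n_final = 5 (far infrared)

Since this transition ends at n = 5, it belongs to the Pfund series.

For reference, this 8 → 5 line has photon energy
ΔE = 13.6057 eV × (1/5² - 1/8²) = 0.331638938 eV,
corresponding to wavelength λ = hc/ΔE = 1239.84 eV·nm / 0.331638938 eV = 3738.524 nm in the far infrared region.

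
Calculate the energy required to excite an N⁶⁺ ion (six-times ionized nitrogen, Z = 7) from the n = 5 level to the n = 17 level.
24.36032 eV

The energy levels of a hydrogen-like atom are E_n = -13.6057 Z² eV / n².

Energy at n = 5: E_5 = -13.6057 × 7² / 5² = -26.66717200 eV
Energy at n = 17: E_17 = -13.6057 × 7² / 17² = -2.30684879 eV

The excitation energy is the difference:
ΔE = E_17 - E_5
ΔE = -2.30684879 - (-26.66717200)
ΔE = 24.36032 eV

Since this is positive, energy must be absorbed (photon absorption).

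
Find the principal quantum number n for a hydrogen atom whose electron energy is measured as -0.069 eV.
n = 14

The exact energy levels follow E_n = -13.6057 eV / n².

The measured value (-0.069 eV) is reported to only 2 significant figures, so we must test candidate n values and see which one matches to that precision.

Candidate energies:
  n = 12:  E = -13.6057/12² = -0.09448 eV
  n = 13:  E = -13.6057/13² = -0.08051 eV
  n = 14:  E = -13.6057/14² = -0.06942 eV  ← matches
  n = 15:  E = -13.6057/15² = -0.06047 eV
  n = 16:  E = -13.6057/16² = -0.05315 eV

Checking against the measurement of -0.069 eV (2 sig figs), only n = 14 agrees:
E_14 = -0.06942 eV, which rounds to -0.069 eV ✓

Therefore n = 14.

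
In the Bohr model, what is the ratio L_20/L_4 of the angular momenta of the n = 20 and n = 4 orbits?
5.000

In the Bohr model, L_n = nℏ, so the ratio is purely the ratio of quantum numbers:

L_20/L_4 = 20ℏ / 4ℏ = 20/4 = 5.000

The angular momentum scales linearly with n.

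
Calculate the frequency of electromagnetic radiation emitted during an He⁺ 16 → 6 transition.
3.141e+14 Hz

First, find the transition energy:
E_16 = -13.6057 × 2² / 16² = -0.212589 eV
E_6 = -13.6057 × 2² / 6² = -1.511744 eV
|ΔE| = |E_6 - E_16| = 1.299155 eV

Convert to Joules: E = 1.299155 eV × (1.602177 × 10⁻¹⁹ J/eV) = 2.08148e-19 J

Using E = hf:
f = E/h = 2.08148e-19 J / (6.62607 × 10⁻³⁴ J·s)
f = 3.141e+14 Hz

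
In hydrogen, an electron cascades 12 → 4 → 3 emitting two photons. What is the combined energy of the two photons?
1.417260 eV

The energy levels of hydrogen are E_n = -13.6057 / n² eV.

First transition (12 → 4):
ΔE₁ = |E_4 - E_12|
ΔE₁ = |-0.850356250000 - (-0.094484027778)| = 0.755872222 eV

Second transition (4 → 3):
ΔE₂ = |E_3 - E_4|
ΔE₂ = |-1.511744444444 - (-0.850356250000)| = 0.661388194 eV

Total energy released:
E_total = ΔE₁ + ΔE₂ = 0.755872222 + 0.661388194 = 1.417260 eV

Note: This equals the direct transition 12 → 3: 1.417260 eV ✓
Energy is conserved regardless of the path taken.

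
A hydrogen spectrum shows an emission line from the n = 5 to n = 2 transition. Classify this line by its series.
Balmer series

The spectral series in hydrogen are named based on the final (lower) energy level:
- Lyman series: n_final = 1 (ultraviolet)
- Balmer series: n_final = 2 (visible/near-UV)
- Paschen series: n_final = 3 (infrared)
- Brackett series: n_final = 4 (infrared)
- Pfund series: n_final = 5 (far infrared)

Since this transition ends at n = 2, it belongs to the Balmer series.

For reference, this 5 → 2 line has photon energy
ΔE = 13.6057 eV × (1/2² - 1/5²) = 2.857197000 eV,
corresponding to wavelength λ = hc/ΔE = 1239.84 eV·nm / 2.857197000 eV = 433.93578 nm in the visible/near-UV region.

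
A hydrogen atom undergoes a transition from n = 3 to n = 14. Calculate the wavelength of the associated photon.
859.6105 nm

First, find the transition energy using E_n = -13.6057 / n² eV:
E_3 = -13.6057 / 3² = -1.51174444 eV
E_14 = -13.6057 / 14² = -0.06941684 eV

Photon energy: |ΔE| = |E_14 - E_3| = 1.44232760 eV

Convert to wavelength using E = hc/λ with hc = 1239.84 eV·nm:
λ = hc/E = 1239.84 eV·nm / 1.44232760 eV
λ = 859.6105 nm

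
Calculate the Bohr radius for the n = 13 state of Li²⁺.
2.9810 nm (or 29.8103 Å)

The Bohr radius formula is:
r_n = n² a₀ / Z

where a₀ = 0.0529177 nm is the Bohr radius.

For Li²⁺ (Z = 3) at n = 13:
r_13 = 13² × 0.0529177 nm / 3
r_13 = 169 × 0.0529177 nm / 3
r_13 = 8.94309 nm / 3
r_13 = 2.9810 nm

The electron orbits at approximately 2.9810 nm from the nucleus.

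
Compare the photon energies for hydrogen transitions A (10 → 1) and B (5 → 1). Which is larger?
10 → 1

Calculate the energy for each transition:

Transition 10 → 1:
ΔE₁ = |E_1 - E_10| = |-13.6057/1² - (-13.6057/10²)|
ΔE₁ = |-13.60570000 - (-0.13605700)| = 13.46964 eV

Transition 5 → 1:
ΔE₂ = |E_1 - E_5| = |-13.6057/1² - (-13.6057/5²)|
ΔE₂ = |-13.60570000 - (-0.54422800)| = 13.06147 eV

Since 13.46964 eV > 13.06147 eV, the transition 10 → 1 emits the more energetic photon.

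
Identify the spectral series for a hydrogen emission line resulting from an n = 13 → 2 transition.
Balmer series

The spectral series in hydrogen are named based on the final (lower) energy level:
- Lyman series: n_final = 1 (ultraviolet)
- Balmer series: n_final = 2 (visible/near-UV)
- Paschen series: n_final = 3 (infrared)
- Brackett series: n_final = 4 (infrared)
- Pfund series: n_final = 5 (far infrared)

Since this transition ends at n = 2, it belongs to the Balmer series.

For reference, this 13 → 2 line has photon energy
ΔE = 13.6057 eV × (1/2² - 1/13²) = 3.320918 eV,
corresponding to wavelength λ = hc/ΔE = 1239.84 eV·nm / 3.320918 eV = 373.34 nm in the visible/near-UV region.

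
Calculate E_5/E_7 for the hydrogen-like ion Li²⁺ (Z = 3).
1.96

Using E_n = -13.6057 Z² / n² eV with Z = 3:

E_5 = -13.6057 × 3² / 5² = -122.4513 / 25 = -4.89805200 eV
E_7 = -13.6057 × 3² / 7² = -122.4513 / 49 = -2.49900612 eV

The ratio is:
E_5/E_7 = (-4.89805200) / (-2.49900612)
E_5/E_7 = (-122.4513/25) / (-122.4513/49)
E_5/E_7 = 49/25
E_5/E_7 = 1.96
(Note: the Z² factors cancel in the ratio.)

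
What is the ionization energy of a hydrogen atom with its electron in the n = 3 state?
1.511744 eV

The ionization energy is the energy needed to remove the electron completely (n → ∞).

For hydrogen, E_n = -13.6057 eV / n².

At n = 3: E_3 = -13.6057 / 3² = -1.511744444 eV
At n = ∞: E_∞ = 0 eV

Ionization energy = E_∞ - E_3 = 0 - (-1.511744444) = 1.511744444 eV
Ionization energy ≈ 1.511744 eV

This is also called the binding energy of the electron in state n = 3.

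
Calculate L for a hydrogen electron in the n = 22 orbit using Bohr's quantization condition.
2.320e-33 J·s (or 22ℏ)

In the Bohr model, angular momentum is quantized:
L = nℏ

where ℏ = h/(2π) = 1.05457e-34 J·s

For n = 22:
L = 22 × 1.05457e-34 J·s
L = 2.320e-33 J·s

This can also be written as L = 22ℏ.
The angular momentum is an integer multiple of the reduced Planck constant.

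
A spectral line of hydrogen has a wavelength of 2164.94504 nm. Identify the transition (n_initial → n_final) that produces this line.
n = 7 → n = 4

First, find the photon energy from the wavelength (hc = 1239.84 eV·nm):
E = hc/λ = 1239.84 eV·nm / 2164.94504 nm = 0.57268890 eV

The energy levels of hydrogen satisfy E_n = -13.6057 / n² eV, so an emission n_i → n_f releases
ΔE = 13.6057 × (1/n_f² − 1/n_i²) eV.

Setting ΔE equal to the photon energy:
1/n_f² − 1/n_i² = 0.57268890 / 13.6057 = 0.042091837

Since 1/n_i² must be positive, we need 1/n_f² > 0.042091837, i.e. n_f ≤ 4. For each allowed n_f, solve n_i = (1/n_f² − 0.042091837)^(−1/2) and check whether it is a whole number:
  n_f = 1: 1/n_i² = 1.000000000 − 0.042091837 = 0.957908163 → n_i = 1.022  (not an integer) ✗
  n_f = 2: 1/n_i² = 0.250000000 − 0.042091837 = 0.207908163 → n_i = 2.193  (not an integer) ✗
  n_f = 3: 1/n_i² = 0.111111111 − 0.042091837 = 0.069019274 → n_i = 3.806  (not an integer) ✗
  n_f = 4: 1/n_i² = 0.062500000 − 0.042091837 = 0.020408163 → n_i = 7.000  → integer, n_i = 7 ✓

Only n_f = 4 gives an integer upper level, n_i = 7.

The transition is from n = 7 to n = 4 (emission).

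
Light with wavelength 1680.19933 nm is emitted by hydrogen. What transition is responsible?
n = 11 → n = 4

First, find the photon energy from the wavelength (hc = 1239.84 eV·nm):
E = hc/λ = 1239.84 eV·nm / 1680.19933 nm = 0.73791245 eV

The energy levels of hydrogen satisfy E_n = -13.6057 / n² eV, so an emission n_i → n_f releases
ΔE = 13.6057 × (1/n_f² − 1/n_i²) eV.

Setting ΔE equal to the photon energy:
1/n_f² − 1/n_i² = 0.73791245 / 13.6057 = 0.054235537

Since 1/n_i² must be positive, we need 1/n_f² > 0.054235537, i.e. n_f ≤ 4. For each allowed n_f, solve n_i = (1/n_f² − 0.054235537)^(−1/2) and check whether it is a whole number:
  n_f = 1: 1/n_i² = 1.000000000 − 0.054235537 = 0.945764463 → n_i = 1.028  (not an integer) ✗
  n_f = 2: 1/n_i² = 0.250000000 − 0.054235537 = 0.195764463 → n_i = 2.260  (not an integer) ✗
  n_f = 3: 1/n_i² = 0.111111111 − 0.054235537 = 0.056875574 → n_i = 4.193  (not an integer) ✗
  n_f = 4: 1/n_i² = 0.062500000 − 0.054235537 = 0.008264463 → n_i = 11.000  → integer, n_i = 11 ✓

Only n_f = 4 gives an integer upper level, n_i = 11.

The transition is from n = 11 to n = 4 (emission).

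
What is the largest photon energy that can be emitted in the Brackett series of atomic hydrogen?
0.850 eV

The series limit corresponds to the transition from n = ∞ to n = 4.
This is the highest energy (shortest wavelength) transition in the Brackett series.

E_∞ = 0 eV
E_4 = -13.6057 / 4² = -0.850 eV

Energy at series limit:
ΔE = E_∞ - E_4 = 0 - (-0.850) = 0.850 eV

This energy equals the ionization energy from the n = 4 state of hydrogen.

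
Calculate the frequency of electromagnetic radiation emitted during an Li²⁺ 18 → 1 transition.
2.9517e+16 Hz

First, find the transition energy:
E_18 = -13.6057 × 3² / 18² = -0.37794 eV
E_1 = -13.6057 × 3² / 1² = -122.45130 eV
|ΔE| = |E_1 - E_18| = 122.07336 eV

Convert to Joules: E = 122.07336 eV × (1.602177 × 10⁻¹⁹ J/eV) = 1.955831e-17 J

Using E = hf:
f = E/h = 1.955831e-17 J / (6.62607 × 10⁻³⁴ J·s)
f = 2.9517e+16 Hz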